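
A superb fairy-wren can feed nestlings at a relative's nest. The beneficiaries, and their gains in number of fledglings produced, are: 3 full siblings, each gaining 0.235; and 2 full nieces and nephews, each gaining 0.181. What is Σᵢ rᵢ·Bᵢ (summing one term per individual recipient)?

0.443

r to a full sibling = 0.5 (full sibs share both parents — two paths of length 2: r = 2·(1/2)^2 = 1/2).
r to a full niece or nephew = 1/4 (full aunt/uncle↔niece/nephew: two paths of length 3 through the shared grandparent pair: r = 2·(1/2)^3 = 1/4).
Summing one r·B term per recipient: 3·0.5·0.235 + 2·0.25·0.181 = 0.443.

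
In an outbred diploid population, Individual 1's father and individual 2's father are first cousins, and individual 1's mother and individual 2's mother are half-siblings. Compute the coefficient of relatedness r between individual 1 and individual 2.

Relatedness sums over independent paths through distinct common ancestors.
Individual 1 and individual 2 are related in two ways: second cousins through their fathers (r = 1/32) and half first cousins through their mothers (r = 1/16).
r = 1/32 + 1/16 = 0.09375.

0.09375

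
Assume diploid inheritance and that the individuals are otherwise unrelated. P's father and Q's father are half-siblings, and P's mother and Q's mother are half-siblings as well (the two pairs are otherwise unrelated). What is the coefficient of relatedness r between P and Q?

0.125

Wright's path rule: contributions from independent ancestry routes add.
P and Q are related in two ways: half first cousins through their fathers (r = 1/16) and half first cousins through their mothers (r = 1/16).
r = 1/16 + 1/16 = 0.125.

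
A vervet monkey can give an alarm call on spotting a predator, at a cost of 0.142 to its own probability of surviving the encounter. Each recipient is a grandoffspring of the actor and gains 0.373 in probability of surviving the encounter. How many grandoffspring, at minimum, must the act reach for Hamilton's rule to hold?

r to a grandoffspring = 0.25 (two parent–offspring links: r = (1/2)^2 = 1/4).
Hamilton's rule: n·r·B > C  ⇒  n > C/(r·B) = 0.142/(0.25·0.373) = 1.523.
The smallest integer exceeding 1.523 is 2.

2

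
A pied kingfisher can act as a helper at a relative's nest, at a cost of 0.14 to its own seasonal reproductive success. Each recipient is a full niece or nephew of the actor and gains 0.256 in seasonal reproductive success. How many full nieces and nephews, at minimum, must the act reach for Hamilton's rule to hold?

3

r to a full niece or nephew = 0.25 (full aunt/uncle↔niece/nephew: two paths of length 3 through the shared grandparent pair: r = 2·(1/2)^3 = 1/4).
Hamilton's rule: n·r·B > C  ⇒  n > C/(r·B) = 0.14/(0.25·0.256) = 2.188.
The smallest integer exceeding 2.188 is 3.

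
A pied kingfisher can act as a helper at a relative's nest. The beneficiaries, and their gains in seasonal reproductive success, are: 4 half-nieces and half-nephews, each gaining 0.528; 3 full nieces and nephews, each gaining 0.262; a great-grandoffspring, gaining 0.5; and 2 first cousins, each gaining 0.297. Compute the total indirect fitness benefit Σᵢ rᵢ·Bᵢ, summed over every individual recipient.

r to a half-niece or half-nephew = 1/8 (half-aunt/uncle↔niece/nephew: one path of length 3: r = (1/2)^3 = 1/8).
r to a full niece or nephew = 0.25 (full aunt/uncle↔niece/nephew: two paths of length 3 through the shared grandparent pair: r = 2·(1/2)^3 = 1/4).
r to a great-grandoffspring = 1/8 (three parent–offspring links: r = (1/2)^3 = 1/8).
r to a first cousin = 1/8 (first cousins share one grandparent pair — two paths of length 4: r = 2·(1/2)^4 = 1/8).
Summing one r·B term per recipient: 4·0.125·0.528 + 3·0.25·0.262 + 1·0.125·0.5 + 2·0.125·0.297 = 0.59725.

0.59725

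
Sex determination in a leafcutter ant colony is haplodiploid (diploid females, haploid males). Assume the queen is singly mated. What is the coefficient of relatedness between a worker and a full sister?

Haplodiploid full sisters inherit their father's entire haploid genome identically (contributing 1/2) and on average half of their mother's contribution (1/2 · 1/2 = 1/4); r = 1/2 + 1/4 = 3/4.

0.75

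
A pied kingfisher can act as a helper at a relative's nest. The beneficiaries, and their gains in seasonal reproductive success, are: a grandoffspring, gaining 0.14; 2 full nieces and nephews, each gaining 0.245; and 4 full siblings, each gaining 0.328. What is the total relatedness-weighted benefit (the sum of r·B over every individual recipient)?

r to a grandoffspring = 1/4 (two parent–offspring links: r = (1/2)^2 = 1/4).
r to a full niece or nephew = 0.25 (full aunt/uncle↔niece/nephew: two paths of length 3 through the shared grandparent pair: r = 2·(1/2)^3 = 1/4).
r to a full sibling = 1/2 (full sibs share both parents — two paths of length 2: r = 2·(1/2)^2 = 1/2).
Summing one r·B term per recipient: 1·0.25·0.14 + 2·0.25·0.245 + 4·0.5·0.328 = 0.8135.

0.8135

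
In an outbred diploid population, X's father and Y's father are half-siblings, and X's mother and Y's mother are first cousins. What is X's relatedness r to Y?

Independent pedigree routes through distinct common ancestors add.
X and Y are related in two ways: half first cousins through their fathers (r = 1/16) and second cousins through their mothers (r = 1/32).
r = 1/16 + 1/32 = 3/32 = 0.09375.

0.09375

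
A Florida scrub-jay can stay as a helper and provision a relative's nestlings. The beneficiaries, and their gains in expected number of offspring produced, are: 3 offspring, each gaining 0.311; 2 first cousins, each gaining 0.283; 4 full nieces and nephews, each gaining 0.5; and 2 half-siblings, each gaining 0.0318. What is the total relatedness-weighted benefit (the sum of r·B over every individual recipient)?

r to an offspring = 1/2 (one parent–offspring link: r = (1/2)^1 = 1/2).
r to a first cousin = 0.125 (first cousins share one grandparent pair — two paths of length 4: r = 2·(1/2)^4 = 1/8).
r to a full niece or nephew = 0.25 (full aunt/uncle↔niece/nephew: two paths of length 3 through the shared grandparent pair: r = 2·(1/2)^3 = 1/4).
r to a half-sibling = 0.25 (half-sibs share one parent — one path of length 2: r = (1/2)^2 = 1/4).
Summing one r·B term per recipient: 3·0.5·0.311 + 2·0.125·0.283 + 4·0.25·0.5 + 2·0.25·0.0318 = 1.05315.

1.05315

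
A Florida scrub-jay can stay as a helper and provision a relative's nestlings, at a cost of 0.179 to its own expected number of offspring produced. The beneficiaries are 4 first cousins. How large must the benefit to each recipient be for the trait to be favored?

0.358

r to a first cousin = 1/8 (first cousins share one grandparent pair — two paths of length 4: r = 2·(1/2)^4 = 1/8).
Hamilton's rule with n recipients of equal r: n·r·B > C, so B > C/(n·r) = 0.179/(4·0.125) = 0.358.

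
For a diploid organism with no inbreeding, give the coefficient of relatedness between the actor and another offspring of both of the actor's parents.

0.5

Each parent–offspring link contributes a factor of 1/2, and independent paths through distinct common ancestors add.
Full sibs share both parents — two paths of length 2: r = 2·(1/2)^2 = 1/2.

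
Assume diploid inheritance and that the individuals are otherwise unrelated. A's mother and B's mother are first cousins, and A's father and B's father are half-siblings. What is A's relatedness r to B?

Relatedness sums over independent paths through distinct common ancestors.
A and B are related in two ways: second cousins through their mothers (r = 1/32) and half first cousins through their fathers (r = 1/16).
r = 1/32 + 1/16 = 0.09375.

0.09375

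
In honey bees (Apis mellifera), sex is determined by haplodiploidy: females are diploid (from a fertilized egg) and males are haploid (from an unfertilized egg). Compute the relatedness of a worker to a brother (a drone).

Her haploid brother carries none of their father's genes and a random half of their mother's genome; that half matches the maternal half of her own genome with probability 1/2: r = 1/2 · 1/2 = 1/4.

0.25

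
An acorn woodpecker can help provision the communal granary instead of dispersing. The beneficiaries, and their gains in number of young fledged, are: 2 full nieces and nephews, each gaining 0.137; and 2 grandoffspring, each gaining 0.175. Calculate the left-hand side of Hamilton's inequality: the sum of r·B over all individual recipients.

r to a full niece or nephew = 1/4 (full aunt/uncle↔niece/nephew: two paths of length 3 through the shared grandparent pair: r = 2·(1/2)^3 = 1/4).
r to a grandoffspring = 1/4 (two parent–offspring links: r = (1/2)^2 = 1/4).
Summing one r·B term per recipient: 2·0.25·0.137 + 2·0.25·0.175 = 0.156.

0.156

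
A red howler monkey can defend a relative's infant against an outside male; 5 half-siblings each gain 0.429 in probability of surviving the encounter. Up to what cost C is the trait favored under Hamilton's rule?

0.53625

r to a half-sibling = 1/4 (half-sibs share one parent — one path of length 2: r = (1/2)^2 = 1/4).
Hamilton's rule: n·r·B > C, so the trait is favored while C < n·r·B = 5·0.25·0.429 = 0.53625.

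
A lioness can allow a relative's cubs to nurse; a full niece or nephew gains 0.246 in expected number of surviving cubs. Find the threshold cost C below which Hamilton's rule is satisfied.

r to a full niece or nephew = 1/4 (full aunt/uncle↔niece/nephew: two paths of length 3 through the shared grandparent pair: r = 2·(1/2)^3 = 1/4).
Hamilton's rule: n·r·B > C, so the trait is favored while C < n·r·B = 1·0.25·0.246 = 0.0615.

0.0615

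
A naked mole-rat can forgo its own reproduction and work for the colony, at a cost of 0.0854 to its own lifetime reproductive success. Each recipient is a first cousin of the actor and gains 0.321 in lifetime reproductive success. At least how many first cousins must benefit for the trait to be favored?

r to a first cousin = 0.125 (first cousins share one grandparent pair — two paths of length 4: r = 2·(1/2)^4 = 1/8).
Hamilton's rule: n·r·B > C  ⇒  n > C/(r·B) = 0.0854/(0.125·0.321) = 2.128.
The smallest integer exceeding 2.128 is 3.

3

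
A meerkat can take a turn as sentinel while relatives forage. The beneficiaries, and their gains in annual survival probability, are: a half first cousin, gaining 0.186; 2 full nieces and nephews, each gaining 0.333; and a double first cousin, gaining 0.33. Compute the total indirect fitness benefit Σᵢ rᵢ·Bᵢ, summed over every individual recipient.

r to a half first cousin = 1/16 (half first cousins share one grandparent — one path of length 4: r = (1/2)^4 = 1/16).
r to a full niece or nephew = 1/4 (full aunt/uncle↔niece/nephew: two paths of length 3 through the shared grandparent pair: r = 2·(1/2)^3 = 1/4).
r to a double first cousin = 1/4 (double first cousins share both grandparent pairs — four paths of length 4: r = 4·(1/2)^4 = 1/4).
Summing one r·B term per recipient: 1·0.0625·0.186 + 2·0.25·0.333 + 1·0.25·0.33 = 0.260625.

0.260625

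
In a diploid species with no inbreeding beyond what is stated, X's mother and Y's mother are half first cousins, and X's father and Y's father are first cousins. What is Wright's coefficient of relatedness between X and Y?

Independent pedigree routes through distinct common ancestors add.
X and Y are related in two ways: half second cousins through their mothers (r = 1/64) and second cousins through their fathers (r = 1/32).
r = 1/64 + 1/32 = 3/64 = 0.046875.

0.046875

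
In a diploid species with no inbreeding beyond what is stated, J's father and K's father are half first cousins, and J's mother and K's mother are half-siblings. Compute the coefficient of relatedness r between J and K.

0.078125

Wright's path rule: contributions from independent ancestry routes add.
J and K are related in two ways: half second cousins through their fathers (r = 1/64) and half first cousins through their mothers (r = 1/16).
r = 1/64 + 1/16 = 5/64 = 0.078125.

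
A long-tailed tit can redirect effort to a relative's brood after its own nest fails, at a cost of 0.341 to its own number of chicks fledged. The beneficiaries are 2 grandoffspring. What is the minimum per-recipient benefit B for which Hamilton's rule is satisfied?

0.682

r to a grandoffspring = 1/4 (two parent–offspring links: r = (1/2)^2 = 1/4).
Hamilton's rule with n recipients of equal r: n·r·B > C, so B > C/(n·r) = 0.341/(2·0.25) = 0.682.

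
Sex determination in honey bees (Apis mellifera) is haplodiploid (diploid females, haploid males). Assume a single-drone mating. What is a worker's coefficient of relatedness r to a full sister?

Haplodiploid full sisters inherit their father's entire haploid genome identically (contributing 1/2) and on average half of their mother's contribution (1/2 · 1/2 = 1/4); r = 1/2 + 1/4 = 3/4.

0.75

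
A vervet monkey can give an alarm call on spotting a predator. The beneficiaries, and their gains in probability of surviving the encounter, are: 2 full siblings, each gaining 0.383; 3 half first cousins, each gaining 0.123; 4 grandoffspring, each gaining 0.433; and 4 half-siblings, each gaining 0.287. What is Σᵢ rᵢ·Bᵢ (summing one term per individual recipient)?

1.1260625

r to a full sibling = 0.5 (full sibs share both parents — two paths of length 2: r = 2·(1/2)^2 = 1/2).
r to a half first cousin = 1/16 (half first cousins share one grandparent — one path of length 4: r = (1/2)^4 = 1/16).
r to a grandoffspring = 1/4 (two parent–offspring links: r = (1/2)^2 = 1/4).
r to a half-sibling = 0.25 (half-sibs share one parent — one path of length 2: r = (1/2)^2 = 1/4).
Summing one r·B term per recipient: 2·0.5·0.383 + 3·0.0625·0.123 + 4·0.25·0.433 + 4·0.25·0.287 = 1.1260625.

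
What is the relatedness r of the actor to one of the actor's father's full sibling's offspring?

0.125

Each parent–offspring link contributes a factor of 1/2, and independent paths through distinct common ancestors add.
First cousins share one grandparent pair — two paths of length 4: r = 2·(1/2)^4 = 1/8.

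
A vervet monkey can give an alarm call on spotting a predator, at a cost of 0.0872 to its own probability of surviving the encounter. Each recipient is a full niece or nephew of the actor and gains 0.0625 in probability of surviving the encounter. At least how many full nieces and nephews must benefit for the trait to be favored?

r to a full niece or nephew = 1/4 (full aunt/uncle↔niece/nephew: two paths of length 3 through the shared grandparent pair: r = 2·(1/2)^3 = 1/4).
Hamilton's rule: n·r·B > C  ⇒  n > C/(r·B) = 0.0872/(0.25·0.0625) = 5.581.
The smallest integer exceeding 5.581 is 6.

6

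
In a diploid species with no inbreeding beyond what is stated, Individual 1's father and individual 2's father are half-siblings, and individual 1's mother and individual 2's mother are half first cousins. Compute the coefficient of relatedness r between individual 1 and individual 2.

0.078125

Wright's path rule: contributions from independent ancestry routes add.
Individual 1 and individual 2 are related in two ways: half first cousins through their fathers (r = 1/16) and half second cousins through their mothers (r = 1/64).
r = 1/16 + 1/64 = 0.078125.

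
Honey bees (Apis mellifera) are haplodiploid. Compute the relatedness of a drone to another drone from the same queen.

0.5

Haploid brothers each carry a random half of the queen's diploid genome, so on average they share half: r = 1/2.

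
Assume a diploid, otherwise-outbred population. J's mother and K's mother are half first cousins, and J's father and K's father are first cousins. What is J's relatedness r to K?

0.046875

Wright's path rule: contributions from independent ancestry routes add.
J and K are related in two ways: half second cousins through their mothers (r = 1/64) and second cousins through their fathers (r = 1/32).
r = 1/64 + 1/32 = 3/64 = 0.046875.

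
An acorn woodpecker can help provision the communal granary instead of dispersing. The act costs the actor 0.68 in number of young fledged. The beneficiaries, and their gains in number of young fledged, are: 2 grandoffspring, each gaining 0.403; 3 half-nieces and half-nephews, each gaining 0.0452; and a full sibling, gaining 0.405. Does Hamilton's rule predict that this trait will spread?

Hamilton's rule: the trait is favored when the sum of r·B over every recipient exceeds the actor's cost C.
r to a grandoffspring = 0.25 (two parent–offspring links: r = (1/2)^2 = 1/4).
r to a half-niece or half-nephew = 0.125 (half-aunt/uncle↔niece/nephew: one path of length 3: r = (1/2)^3 = 1/8).
r to a full sibling = 1/2 (full sibs share both parents — two paths of length 2: r = 2·(1/2)^2 = 1/2).
Summing one r·B term per recipient: 2·0.25·0.403 + 3·0.125·0.0452 + 1·0.5·0.405 = 0.42095.
0.42095 < 0.68: the indirect benefit is less than the cost.

No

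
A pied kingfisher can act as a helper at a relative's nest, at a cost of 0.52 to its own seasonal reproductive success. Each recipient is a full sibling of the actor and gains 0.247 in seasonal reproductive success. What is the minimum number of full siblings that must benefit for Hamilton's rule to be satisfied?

r to a full sibling = 0.5 (full sibs share both parents — two paths of length 2: r = 2·(1/2)^2 = 1/2).
Hamilton's rule: n·r·B > C  ⇒  n > C/(r·B) = 0.52/(0.5·0.247) = 4.211.
The smallest integer exceeding 4.211 is 5.

5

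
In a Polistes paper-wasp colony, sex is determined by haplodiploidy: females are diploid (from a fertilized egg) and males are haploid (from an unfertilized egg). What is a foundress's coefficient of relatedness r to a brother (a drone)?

0.25

Her haploid brother carries none of their father's genes and a random half of their mother's genome; that half matches the maternal half of her own genome with probability 1/2: r = 1/2 · 1/2 = 1/4.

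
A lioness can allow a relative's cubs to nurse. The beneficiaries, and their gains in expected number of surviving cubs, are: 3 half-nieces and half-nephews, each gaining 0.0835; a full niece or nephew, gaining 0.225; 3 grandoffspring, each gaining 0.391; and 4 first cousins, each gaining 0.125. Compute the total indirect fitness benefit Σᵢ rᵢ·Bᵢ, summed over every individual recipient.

r to a half-niece or half-nephew = 1/8 (half-aunt/uncle↔niece/nephew: one path of length 3: r = (1/2)^3 = 1/8).
r to a full niece or nephew = 1/4 (full aunt/uncle↔niece/nephew: two paths of length 3 through the shared grandparent pair: r = 2·(1/2)^3 = 1/4).
r to a grandoffspring = 1/4 (two parent–offspring links: r = (1/2)^2 = 1/4).
r to a first cousin = 0.125 (first cousins share one grandparent pair — two paths of length 4: r = 2·(1/2)^4 = 1/8).
Summing one r·B term per recipient: 3·0.125·0.0835 + 1·0.25·0.225 + 3·0.25·0.391 + 4·0.125·0.125 = 0.4433125.

0.4433125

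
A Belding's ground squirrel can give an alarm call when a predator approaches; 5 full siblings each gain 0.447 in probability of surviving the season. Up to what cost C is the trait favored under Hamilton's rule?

1.1175

r to a full sibling = 1/2 (full sibs share both parents — two paths of length 2: r = 2·(1/2)^2 = 1/2).
Hamilton's rule: n·r·B > C, so the trait is favored while C < n·r·B = 5·0.5·0.447 = 1.1175.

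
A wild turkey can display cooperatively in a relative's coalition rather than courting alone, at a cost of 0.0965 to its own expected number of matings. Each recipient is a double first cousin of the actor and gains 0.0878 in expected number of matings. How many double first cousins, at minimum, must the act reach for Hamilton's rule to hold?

r to a double first cousin = 0.25 (double first cousins share both grandparent pairs — four paths of length 4: r = 4·(1/2)^4 = 1/4).
Hamilton's rule: n·r·B > C  ⇒  n > C/(r·B) = 0.0965/(0.25·0.0878) = 4.396.
The smallest integer exceeding 4.396 is 5.

5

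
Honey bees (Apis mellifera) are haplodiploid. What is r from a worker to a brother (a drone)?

Her haploid brother carries none of their father's genes and a random half of their mother's genome; that half matches the maternal half of her own genome with probability 1/2: r = 1/2 · 1/2 = 1/4.

0.25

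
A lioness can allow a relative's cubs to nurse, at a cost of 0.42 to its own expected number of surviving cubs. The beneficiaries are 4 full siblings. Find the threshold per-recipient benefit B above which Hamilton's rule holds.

0.21

r to a full sibling = 0.5 (full sibs share both parents — two paths of length 2: r = 2·(1/2)^2 = 1/2).
Hamilton's rule with n recipients of equal r: n·r·B > C, so B > C/(n·r) = 0.42/(4·0.5) = 0.21.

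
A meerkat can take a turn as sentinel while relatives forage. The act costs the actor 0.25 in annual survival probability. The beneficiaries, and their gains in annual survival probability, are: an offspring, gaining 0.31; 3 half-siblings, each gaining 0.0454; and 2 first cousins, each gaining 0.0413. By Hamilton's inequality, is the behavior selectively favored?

Hamilton's rule: the trait is favored when the sum of r·B over every recipient exceeds the actor's cost C.
r to an offspring = 0.5 (one parent–offspring link: r = (1/2)^1 = 1/2).
r to a half-sibling = 0.25 (half-sibs share one parent — one path of length 2: r = (1/2)^2 = 1/4).
r to a first cousin = 0.125 (first cousins share one grandparent pair — two paths of length 4: r = 2·(1/2)^4 = 1/8).
Summing one r·B term per recipient: 1·0.5·0.31 + 3·0.25·0.0454 + 2·0.125·0.0413 = 0.199375.
0.199375 < 0.25: the indirect benefit is less than the cost.

No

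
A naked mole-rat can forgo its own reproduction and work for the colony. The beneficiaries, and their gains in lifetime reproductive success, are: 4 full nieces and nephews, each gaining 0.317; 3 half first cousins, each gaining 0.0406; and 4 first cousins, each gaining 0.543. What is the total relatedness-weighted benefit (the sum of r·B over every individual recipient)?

0.5961125

r to a full niece or nephew = 1/4 (full aunt/uncle↔niece/nephew: two paths of length 3 through the shared grandparent pair: r = 2·(1/2)^3 = 1/4).
r to a half first cousin = 0.0625 (half first cousins share one grandparent — one path of length 4: r = (1/2)^4 = 1/16).
r to a first cousin = 0.125 (first cousins share one grandparent pair — two paths of length 4: r = 2·(1/2)^4 = 1/8).
Summing one r·B term per recipient: 4·0.25·0.317 + 3·0.0625·0.0406 + 4·0.125·0.543 = 0.5961125.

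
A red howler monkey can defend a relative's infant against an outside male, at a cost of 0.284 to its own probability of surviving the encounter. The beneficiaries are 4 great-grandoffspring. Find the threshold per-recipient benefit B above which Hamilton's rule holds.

r to a great-grandoffspring = 0.125 (three parent–offspring links: r = (1/2)^3 = 1/8).
Hamilton's rule with n recipients of equal r: n·r·B > C, so B > C/(n·r) = 0.284/(4·0.125) = 0.568.

0.568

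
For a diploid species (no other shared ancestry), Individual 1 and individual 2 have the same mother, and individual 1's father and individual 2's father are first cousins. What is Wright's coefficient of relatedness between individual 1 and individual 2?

0.28125

Independent pedigree routes through distinct common ancestors add.
Individual 1 and individual 2 are related in two ways: half-sibs through their shared mother (r = 1/4) and second cousins through their fathers (r = 1/32).
r = 1/4 + 1/32 = 0.28125.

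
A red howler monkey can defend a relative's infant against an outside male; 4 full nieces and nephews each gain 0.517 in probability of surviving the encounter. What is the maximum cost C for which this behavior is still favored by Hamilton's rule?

r to a full niece or nephew = 0.25 (full aunt/uncle↔niece/nephew: two paths of length 3 through the shared grandparent pair: r = 2·(1/2)^3 = 1/4).
Hamilton's rule: n·r·B > C, so the trait is favored while C < n·r·B = 4·0.25·0.517 = 0.517.

0.517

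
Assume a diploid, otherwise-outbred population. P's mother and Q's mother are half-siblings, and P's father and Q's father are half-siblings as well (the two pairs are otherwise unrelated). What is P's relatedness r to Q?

Independent pedigree routes through distinct common ancestors add.
P and Q are related in two ways: half first cousins through their mothers (r = 1/16) and half first cousins through their fathers (r = 1/16).
r = 1/16 + 1/16 = 1/8 = 0.125.

0.125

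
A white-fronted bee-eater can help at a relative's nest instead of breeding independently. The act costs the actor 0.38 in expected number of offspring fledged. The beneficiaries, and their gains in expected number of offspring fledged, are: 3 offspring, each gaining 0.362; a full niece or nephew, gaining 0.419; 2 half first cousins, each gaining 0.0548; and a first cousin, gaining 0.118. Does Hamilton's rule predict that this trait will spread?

Yes

Hamilton's rule: the trait is favored when the sum of r·B over every recipient exceeds the actor's cost C.
r to an offspring = 0.5 (one parent–offspring link: r = (1/2)^1 = 1/2).
r to a full niece or nephew = 0.25 (full aunt/uncle↔niece/nephew: two paths of length 3 through the shared grandparent pair: r = 2·(1/2)^3 = 1/4).
r to a half first cousin = 0.0625 (half first cousins share one grandparent — one path of length 4: r = (1/2)^4 = 1/16).
r to a first cousin = 1/8 (first cousins share one grandparent pair — two paths of length 4: r = 2·(1/2)^4 = 1/8).
Summing one r·B term per recipient: 3·0.5·0.362 + 1·0.25·0.419 + 2·0.0625·0.0548 + 1·0.125·0.118 = 0.66935.
0.66935 > 0.38: the indirect benefit exceeds the cost.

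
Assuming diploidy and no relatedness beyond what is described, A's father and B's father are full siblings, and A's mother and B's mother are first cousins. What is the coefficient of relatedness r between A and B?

0.15625

With two independent routes of shared ancestry, r is the sum of the two contributions.
A and B are related in two ways: first cousins through their fathers (r = 1/8) and second cousins through their mothers (r = 1/32).
r = 1/8 + 1/32 = 5/32 = 0.15625.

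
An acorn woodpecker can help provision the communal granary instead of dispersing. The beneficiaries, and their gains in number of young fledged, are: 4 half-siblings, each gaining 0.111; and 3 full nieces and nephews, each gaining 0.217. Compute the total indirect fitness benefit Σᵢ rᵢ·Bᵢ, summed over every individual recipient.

r to a half-sibling = 0.25 (half-sibs share one parent — one path of length 2: r = (1/2)^2 = 1/4).
r to a full niece or nephew = 1/4 (full aunt/uncle↔niece/nephew: two paths of length 3 through the shared grandparent pair: r = 2·(1/2)^3 = 1/4).
Summing one r·B term per recipient: 4·0.25·0.111 + 3·0.25·0.217 = 0.27375.

0.27375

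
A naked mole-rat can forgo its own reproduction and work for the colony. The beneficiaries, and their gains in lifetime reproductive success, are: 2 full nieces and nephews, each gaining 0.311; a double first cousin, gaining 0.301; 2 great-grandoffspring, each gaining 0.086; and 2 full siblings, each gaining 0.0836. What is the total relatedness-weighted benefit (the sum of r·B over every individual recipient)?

r to a full niece or nephew = 0.25 (full aunt/uncle↔niece/nephew: two paths of length 3 through the shared grandparent pair: r = 2·(1/2)^3 = 1/4).
r to a double first cousin = 0.25 (double first cousins share both grandparent pairs — four paths of length 4: r = 4·(1/2)^4 = 1/4).
r to a great-grandoffspring = 1/8 (three parent–offspring links: r = (1/2)^3 = 1/8).
r to a full sibling = 0.5 (full sibs share both parents — two paths of length 2: r = 2·(1/2)^2 = 1/2).
Summing one r·B term per recipient: 2·0.25·0.311 + 1·0.25·0.301 + 2·0.125·0.086 + 2·0.5·0.0836 = 0.33585.

0.33585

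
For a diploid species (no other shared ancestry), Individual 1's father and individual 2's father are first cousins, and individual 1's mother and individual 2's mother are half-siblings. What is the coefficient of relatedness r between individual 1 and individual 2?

0.09375

Wright's path rule: contributions from independent ancestry routes add.
Individual 1 and individual 2 are related in two ways: second cousins through their fathers (r = 1/32) and half first cousins through their mothers (r = 1/16).
r = 1/32 + 1/16 = 3/32 = 0.09375.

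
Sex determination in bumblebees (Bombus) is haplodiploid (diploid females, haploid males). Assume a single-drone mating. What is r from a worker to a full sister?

Haplodiploid full sisters inherit their father's entire haploid genome identically (contributing 1/2) and on average half of their mother's contribution (1/2 · 1/2 = 1/4); r = 1/2 + 1/4 = 3/4.

0.75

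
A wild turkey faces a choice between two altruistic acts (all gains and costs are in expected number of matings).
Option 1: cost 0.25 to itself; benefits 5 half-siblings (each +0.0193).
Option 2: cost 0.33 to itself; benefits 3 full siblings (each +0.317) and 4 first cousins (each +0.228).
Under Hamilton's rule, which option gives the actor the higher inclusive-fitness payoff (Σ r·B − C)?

Option 1: r to a half-sibling = 0.25.
Option 1: Σ r·B − C = (5·0.25·0.0193) − 0.25 = -0.225875.
Option 2: r to a full sibling = 0.5.
Option 2: r to a first cousin = 0.125.
Option 2: Σ r·B − C = (3·0.5·0.317 + 4·0.125·0.228) − 0.33 = 0.2595.
Option 2 has the higher net inclusive-fitness payoff.

Option 2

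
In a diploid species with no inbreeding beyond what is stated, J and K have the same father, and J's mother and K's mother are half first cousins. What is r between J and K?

Independent pedigree routes through distinct common ancestors add.
J and K are related in two ways: half-sibs through their shared father (r = 1/4) and half second cousins through their mothers (r = 1/64).
r = 1/4 + 1/64 = 17/64 = 0.265625.

0.265625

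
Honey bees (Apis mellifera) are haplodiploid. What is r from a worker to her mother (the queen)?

0.5

One meiotic link between diploid queen and diploid daughter: r = 1/2.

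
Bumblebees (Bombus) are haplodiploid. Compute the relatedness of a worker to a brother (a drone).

Her haploid brother carries none of their father's genes and a random half of their mother's genome; that half matches the maternal half of her own genome with probability 1/2: r = 1/2 · 1/2 = 1/4.

0.25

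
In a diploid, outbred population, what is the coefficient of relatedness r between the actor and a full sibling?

0.5

Full sibs share both parents — two paths of length 2: r = 2·(1/2)^2 = 1/2.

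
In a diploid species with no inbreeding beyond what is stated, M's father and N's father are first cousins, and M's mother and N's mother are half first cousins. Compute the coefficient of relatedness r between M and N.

0.046875

Independent pedigree routes through distinct common ancestors add.
M and N are related in two ways: second cousins through their fathers (r = 1/32) and half second cousins through their mothers (r = 1/64).
r = 1/32 + 1/64 = 0.046875.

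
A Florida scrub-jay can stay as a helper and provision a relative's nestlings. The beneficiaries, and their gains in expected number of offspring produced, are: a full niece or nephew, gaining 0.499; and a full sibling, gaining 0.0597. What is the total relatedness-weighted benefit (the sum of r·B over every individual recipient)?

0.1546

r to a full niece or nephew = 1/4 (full aunt/uncle↔niece/nephew: two paths of length 3 through the shared grandparent pair: r = 2·(1/2)^3 = 1/4).
r to a full sibling = 0.5 (full sibs share both parents — two paths of length 2: r = 2·(1/2)^2 = 1/2).
Summing one r·B term per recipient: 1·0.25·0.499 + 1·0.5·0.0597 = 0.1546.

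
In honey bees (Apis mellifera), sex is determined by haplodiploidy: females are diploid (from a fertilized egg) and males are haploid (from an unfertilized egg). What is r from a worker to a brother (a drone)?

0.25

Her haploid brother carries none of their father's genes and a random half of their mother's genome; that half matches the maternal half of her own genome with probability 1/2: r = 1/2 · 1/2 = 1/4.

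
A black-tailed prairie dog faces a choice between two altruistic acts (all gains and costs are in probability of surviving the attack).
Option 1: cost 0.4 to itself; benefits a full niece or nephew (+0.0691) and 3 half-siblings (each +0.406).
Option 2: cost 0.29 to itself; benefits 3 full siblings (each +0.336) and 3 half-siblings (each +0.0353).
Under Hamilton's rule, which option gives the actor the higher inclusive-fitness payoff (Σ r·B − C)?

Option 1: r to a full niece or nephew = 0.25.
Option 1: r to a half-sibling = 0.25.
Option 1: Σ r·B − C = (1·0.25·0.0691 + 3·0.25·0.406) − 0.4 = -0.078225.
Option 2: r to a full sibling = 0.5.
Option 2: r to a half-sibling = 0.25.
Option 2: Σ r·B − C = (3·0.5·0.336 + 3·0.25·0.0353) − 0.29 = 0.240475.
Option 2 has the higher net inclusive-fitness payoff.

Option 2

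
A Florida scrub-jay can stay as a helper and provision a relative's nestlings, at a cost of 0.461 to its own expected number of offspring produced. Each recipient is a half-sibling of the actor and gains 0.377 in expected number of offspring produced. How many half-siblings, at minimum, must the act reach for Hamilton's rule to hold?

r to a half-sibling = 1/4 (half-sibs share one parent — one path of length 2: r = (1/2)^2 = 1/4).
Hamilton's rule: n·r·B > C  ⇒  n > C/(r·B) = 0.461/(0.25·0.377) = 4.891.
The smallest integer exceeding 4.891 is 5.

5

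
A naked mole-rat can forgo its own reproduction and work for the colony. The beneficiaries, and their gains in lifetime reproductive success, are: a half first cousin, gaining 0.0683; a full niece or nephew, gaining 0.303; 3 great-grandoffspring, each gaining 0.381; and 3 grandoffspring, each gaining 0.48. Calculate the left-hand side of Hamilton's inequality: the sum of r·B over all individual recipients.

0.58289375

r to a half first cousin = 1/16 (half first cousins share one grandparent — one path of length 4: r = (1/2)^4 = 1/16).
r to a full niece or nephew = 1/4 (full aunt/uncle↔niece/nephew: two paths of length 3 through the shared grandparent pair: r = 2·(1/2)^3 = 1/4).
r to a great-grandoffspring = 0.125 (three parent–offspring links: r = (1/2)^3 = 1/8).
r to a grandoffspring = 1/4 (two parent–offspring links: r = (1/2)^2 = 1/4).
Summing one r·B term per recipient: 1·0.0625·0.0683 + 1·0.25·0.303 + 3·0.125·0.381 + 3·0.25·0.48 = 0.58289375.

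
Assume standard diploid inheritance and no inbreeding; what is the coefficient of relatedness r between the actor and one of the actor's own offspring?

0.5

Each parent–offspring link contributes a factor of 1/2, and independent paths through distinct common ancestors add.
One parent–offspring link: r = (1/2)^1 = 1/2.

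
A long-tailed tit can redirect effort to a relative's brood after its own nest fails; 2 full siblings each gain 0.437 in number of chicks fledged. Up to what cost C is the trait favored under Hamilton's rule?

0.437

r to a full sibling = 0.5 (full sibs share both parents — two paths of length 2: r = 2·(1/2)^2 = 1/2).
Hamilton's rule: n·r·B > C, so the trait is favored while C < n·r·B = 2·0.5·0.437 = 0.437.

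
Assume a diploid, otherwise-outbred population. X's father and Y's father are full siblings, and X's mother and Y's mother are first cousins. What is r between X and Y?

Wright's path rule: contributions from independent ancestry routes add.
X and Y are related in two ways: first cousins through their fathers (r = 1/8) and second cousins through their mothers (r = 1/32).
r = 1/8 + 1/32 = 0.15625.

0.15625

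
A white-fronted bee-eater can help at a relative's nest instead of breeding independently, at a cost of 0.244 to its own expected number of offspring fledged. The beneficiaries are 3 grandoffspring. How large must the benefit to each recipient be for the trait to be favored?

0.3253

r to a grandoffspring = 0.25 (two parent–offspring links: r = (1/2)^2 = 1/4).
Hamilton's rule with n recipients of equal r: n·r·B > C, so B > C/(n·r) = 0.244/(3·0.25) = 0.3253.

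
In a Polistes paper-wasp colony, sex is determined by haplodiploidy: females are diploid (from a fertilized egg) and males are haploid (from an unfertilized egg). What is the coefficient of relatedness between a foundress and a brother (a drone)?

0.25

Her haploid brother carries none of their father's genes and a random half of their mother's genome; that half matches the maternal half of her own genome with probability 1/2: r = 1/2 · 1/2 = 1/4.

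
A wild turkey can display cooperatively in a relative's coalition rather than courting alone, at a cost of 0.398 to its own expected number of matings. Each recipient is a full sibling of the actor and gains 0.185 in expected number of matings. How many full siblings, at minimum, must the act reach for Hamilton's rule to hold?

5

r to a full sibling = 0.5 (full sibs share both parents — two paths of length 2: r = 2·(1/2)^2 = 1/2).
Hamilton's rule: n·r·B > C  ⇒  n > C/(r·B) = 0.398/(0.5·0.185) = 4.303.
The smallest integer exceeding 4.303 is 5.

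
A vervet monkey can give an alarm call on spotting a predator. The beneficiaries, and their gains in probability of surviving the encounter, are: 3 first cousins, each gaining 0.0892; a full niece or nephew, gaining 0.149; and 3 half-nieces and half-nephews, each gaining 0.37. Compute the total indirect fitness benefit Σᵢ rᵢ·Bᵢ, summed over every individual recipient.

r to a first cousin = 1/8 (first cousins share one grandparent pair — two paths of length 4: r = 2·(1/2)^4 = 1/8).
r to a full niece or nephew = 0.25 (full aunt/uncle↔niece/nephew: two paths of length 3 through the shared grandparent pair: r = 2·(1/2)^3 = 1/4).
r to a half-niece or half-nephew = 1/8 (half-aunt/uncle↔niece/nephew: one path of length 3: r = (1/2)^3 = 1/8).
Summing one r·B term per recipient: 3·0.125·0.0892 + 1·0.25·0.149 + 3·0.125·0.37 = 0.20945.

0.20945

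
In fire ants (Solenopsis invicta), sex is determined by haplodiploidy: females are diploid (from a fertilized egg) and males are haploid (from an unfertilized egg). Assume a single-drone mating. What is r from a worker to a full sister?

0.75

Haplodiploid full sisters inherit their father's entire haploid genome identically (contributing 1/2) and on average half of their mother's contribution (1/2 · 1/2 = 1/4); r = 1/2 + 1/4 = 3/4.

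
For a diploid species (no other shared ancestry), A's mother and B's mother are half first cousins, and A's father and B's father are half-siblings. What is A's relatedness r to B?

Wright's path rule: contributions from independent ancestry routes add.
A and B are related in two ways: half second cousins through their mothers (r = 1/64) and half first cousins through their fathers (r = 1/16).
r = 1/64 + 1/16 = 5/64 = 0.078125.

0.078125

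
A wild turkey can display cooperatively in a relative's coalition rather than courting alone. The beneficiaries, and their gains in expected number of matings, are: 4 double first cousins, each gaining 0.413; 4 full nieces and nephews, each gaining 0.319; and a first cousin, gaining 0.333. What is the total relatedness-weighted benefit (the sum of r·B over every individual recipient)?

0.773625

r to a double first cousin = 0.25 (double first cousins share both grandparent pairs — four paths of length 4: r = 4·(1/2)^4 = 1/4).
r to a full niece or nephew = 1/4 (full aunt/uncle↔niece/nephew: two paths of length 3 through the shared grandparent pair: r = 2·(1/2)^3 = 1/4).
r to a first cousin = 1/8 (first cousins share one grandparent pair — two paths of length 4: r = 2·(1/2)^4 = 1/8).
Summing one r·B term per recipient: 4·0.25·0.413 + 4·0.25·0.319 + 1·0.125·0.333 = 0.773625.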